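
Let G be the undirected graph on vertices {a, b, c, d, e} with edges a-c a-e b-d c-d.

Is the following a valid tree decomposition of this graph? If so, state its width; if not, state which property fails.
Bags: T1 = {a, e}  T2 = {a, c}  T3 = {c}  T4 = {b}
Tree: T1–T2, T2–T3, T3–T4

No — vertex d appears in no bag.

A tree decomposition must satisfy three properties: every vertex lies in some bag; for every edge, both endpoints lie together in some bag; and for every vertex, the bags containing it form a connected subtree. Here vertex d appears in no bag, so the decomposition is invalid.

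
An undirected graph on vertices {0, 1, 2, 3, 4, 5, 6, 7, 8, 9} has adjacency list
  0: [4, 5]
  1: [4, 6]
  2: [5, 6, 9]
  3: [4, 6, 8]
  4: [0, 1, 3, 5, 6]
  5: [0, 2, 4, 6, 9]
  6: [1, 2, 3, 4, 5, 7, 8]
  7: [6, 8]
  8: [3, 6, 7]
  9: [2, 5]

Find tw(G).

2

A width-2 tree decomposition is:
Bags: B1 = {2, 5, 6}  B2 = {4, 5, 6}  B3 = {1, 4, 6}  B4 = {3, 4, 6}  B5 = {0, 4, 5}  B6 = {3, 6, 8}  B7 = {6, 7, 8}  B8 = {2, 5, 9}
Tree: B1–B2, B2–B3, B3–B4, B2–B5, B4–B6, B6–B7, B1–B8
The largest bag has 3 vertices, giving width 2; this decomposition certifies tw(G) ≤ 2. For the lower bound, the 3 vertices {0, 4, 5} are pairwise adjacent, and any tree decomposition puts a clique entirely inside one bag — forcing width ≥ 2. Therefore the treewidth is 2.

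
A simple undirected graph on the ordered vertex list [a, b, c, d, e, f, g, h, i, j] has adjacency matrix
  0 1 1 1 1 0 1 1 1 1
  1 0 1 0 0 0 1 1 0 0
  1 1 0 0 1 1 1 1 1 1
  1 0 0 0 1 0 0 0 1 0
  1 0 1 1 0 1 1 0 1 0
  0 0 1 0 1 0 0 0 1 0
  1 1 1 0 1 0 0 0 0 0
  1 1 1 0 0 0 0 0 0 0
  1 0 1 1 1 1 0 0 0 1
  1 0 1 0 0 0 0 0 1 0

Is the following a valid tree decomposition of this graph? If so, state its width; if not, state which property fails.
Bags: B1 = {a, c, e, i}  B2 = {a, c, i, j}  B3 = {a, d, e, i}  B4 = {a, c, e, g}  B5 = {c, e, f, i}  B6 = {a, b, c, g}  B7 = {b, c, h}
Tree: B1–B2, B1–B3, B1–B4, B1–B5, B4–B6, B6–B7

A tree decomposition must satisfy three properties: every vertex lies in some bag; for every edge, both endpoints lie together in some bag; and for every vertex, the bags containing it form a connected subtree. Here edge (a,h) lies in no bag, so the decomposition is invalid.

No — edge (a,h) lies in no bag.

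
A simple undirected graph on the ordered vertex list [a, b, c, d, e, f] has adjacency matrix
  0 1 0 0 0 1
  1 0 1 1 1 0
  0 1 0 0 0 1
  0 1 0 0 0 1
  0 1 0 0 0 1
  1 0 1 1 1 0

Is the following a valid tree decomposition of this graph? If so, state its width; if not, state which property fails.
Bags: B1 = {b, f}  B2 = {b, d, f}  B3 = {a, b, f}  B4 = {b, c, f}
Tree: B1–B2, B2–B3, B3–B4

No — vertex e appears in no bag.

A tree decomposition must satisfy three properties: every vertex lies in some bag; for every edge, both endpoints lie together in some bag; and for every vertex, the bags containing it form a connected subtree. Here vertex e appears in no bag, so the decomposition is invalid.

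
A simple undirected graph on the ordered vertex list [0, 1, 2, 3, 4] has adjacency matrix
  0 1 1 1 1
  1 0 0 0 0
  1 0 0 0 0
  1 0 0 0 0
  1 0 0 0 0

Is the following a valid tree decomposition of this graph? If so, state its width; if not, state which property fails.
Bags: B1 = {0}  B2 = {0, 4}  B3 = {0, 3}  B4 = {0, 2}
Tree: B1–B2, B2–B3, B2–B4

No — vertex 1 appears in no bag.

A tree decomposition must satisfy three properties: every vertex lies in some bag; for every edge, both endpoints lie together in some bag; and for every vertex, the bags containing it form a connected subtree. Here vertex 1 appears in no bag, so the decomposition is invalid.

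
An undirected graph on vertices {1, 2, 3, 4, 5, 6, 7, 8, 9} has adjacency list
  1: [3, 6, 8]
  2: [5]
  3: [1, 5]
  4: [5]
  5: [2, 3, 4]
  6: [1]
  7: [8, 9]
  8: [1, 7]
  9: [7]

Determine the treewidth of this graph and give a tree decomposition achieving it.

Every bag has size at most 2, so the width is 2 − 1 = 1 and tw(G) ≤ 1. Any graph with an edge has treewidth ≥ 1, and G has the edge 2–5. Combining the bounds, tw(G) = 1.

Treewidth 1.
One optimal decomposition is:
Bags: B1 = {2, 5}  B2 = {3, 5}  B3 = {1, 3}  B4 = {1, 6}  B5 = {1, 8}  B6 = {7, 8}  B7 = {7, 9}  B8 = {4, 5}
Tree: B1–B2, B2–B3, B3–B4, B3–B5, B5–B6, B6–B7, B1–B8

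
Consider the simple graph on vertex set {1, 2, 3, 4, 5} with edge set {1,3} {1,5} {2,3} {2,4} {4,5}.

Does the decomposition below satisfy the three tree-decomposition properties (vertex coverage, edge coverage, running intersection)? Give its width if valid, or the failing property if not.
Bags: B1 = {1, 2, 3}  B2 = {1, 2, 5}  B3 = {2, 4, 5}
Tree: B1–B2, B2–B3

Yes; width 2.

Vertex coverage: the bags together contain {1, 2, 3, 4, 5}, the full vertex set. Edge coverage: each edge of G has both endpoints in at least one bag. Running intersection: for every vertex, the bags containing it form a connected subtree. All three properties hold, so this is a valid tree decomposition of width max|bag| − 1 = 2, and hence tw(G) ≤ 2.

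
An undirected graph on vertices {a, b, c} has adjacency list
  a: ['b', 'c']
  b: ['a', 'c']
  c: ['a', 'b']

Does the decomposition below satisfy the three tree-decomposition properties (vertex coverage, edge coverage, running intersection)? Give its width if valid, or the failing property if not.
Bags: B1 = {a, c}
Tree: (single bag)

A tree decomposition must satisfy three properties: every vertex lies in some bag; for every edge, both endpoints lie together in some bag; and for every vertex, the bags containing it form a connected subtree. Here vertex b appears in no bag, so the decomposition is invalid.

No — vertex b appears in no bag.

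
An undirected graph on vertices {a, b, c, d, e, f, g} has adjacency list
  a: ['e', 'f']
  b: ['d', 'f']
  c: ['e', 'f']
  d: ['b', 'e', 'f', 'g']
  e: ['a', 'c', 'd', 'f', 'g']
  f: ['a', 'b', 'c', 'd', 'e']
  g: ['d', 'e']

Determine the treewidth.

A width-2 tree decomposition is:
Bags: B1 = {a, e, f}  B2 = {c, e, f}  B3 = {d, e, f}  B4 = {d, e, g}  B5 = {b, d, f}
Tree: B1–B2, B2–B3, B3–B4, B3–B5
Every bag has size at most 3, so the width is 3 − 1 = 2 and tw(G) ≤ 2. On the other hand G contains the 3-clique {d, e, g}. A clique must lie in a single bag of any decomposition, so no decomposition can have width below 2. Therefore the treewidth is 2.

2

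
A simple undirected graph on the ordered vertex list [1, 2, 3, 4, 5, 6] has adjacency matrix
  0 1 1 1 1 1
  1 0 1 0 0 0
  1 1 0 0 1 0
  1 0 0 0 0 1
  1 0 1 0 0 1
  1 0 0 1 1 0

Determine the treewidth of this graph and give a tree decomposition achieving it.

Each bag holds 3 vertices, so the decomposition has width 2, which upper-bounds the treewidth. On the other hand G contains the 3-clique {1, 2, 3}. A clique must lie in a single bag of any decomposition, so no decomposition can have width below 2. Combining the bounds, tw(G) = 2.

Treewidth 2.
Bags: B1 = {1, 3, 5}  B2 = {1, 2, 3}  B3 = {1, 5, 6}  B4 = {1, 4, 6}
Tree: B1–B2, B1–B3, B3–B4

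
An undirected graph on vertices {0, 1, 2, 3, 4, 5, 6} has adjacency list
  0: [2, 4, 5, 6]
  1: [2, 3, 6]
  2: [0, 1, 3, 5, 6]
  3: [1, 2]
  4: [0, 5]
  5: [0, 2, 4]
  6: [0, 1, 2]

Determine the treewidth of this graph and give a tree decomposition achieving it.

Each bag holds 3 vertices, so the decomposition has width 2, which upper-bounds the treewidth. On the other hand G contains the 3-clique {0, 2, 5}. A clique must lie in a single bag of any decomposition, so no decomposition can have width below 2. The upper and lower bounds meet at 2, so that is the treewidth.

Treewidth 2.
One such decomposition:
Bags: B1 = {1, 2, 6}  B2 = {0, 2, 6}  B3 = {1, 2, 3}  B4 = {0, 2, 5}  B5 = {0, 4, 5}
Tree: B1–B2, B1–B3, B2–B4, B4–B5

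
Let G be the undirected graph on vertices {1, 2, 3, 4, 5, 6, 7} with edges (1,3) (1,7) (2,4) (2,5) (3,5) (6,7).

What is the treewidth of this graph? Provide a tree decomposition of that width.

Every bag has size at most 2, so the width is 2 − 1 = 1 and tw(G) ≤ 1. G has an edge, so its treewidth is at least 1. Combining the bounds, tw(G) = 1.

Treewidth 1.
Bags: B1 = {6, 7}  B2 = {1, 7}  B3 = {1, 3}  B4 = {3, 5}  B5 = {2, 5}  B6 = {2, 4}
Tree: B1–B2, B2–B3, B3–B4, B4–B5, B5–B6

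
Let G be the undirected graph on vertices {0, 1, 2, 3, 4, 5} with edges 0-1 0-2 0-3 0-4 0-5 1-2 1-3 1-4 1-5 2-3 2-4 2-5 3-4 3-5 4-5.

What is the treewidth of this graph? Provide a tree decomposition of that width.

A single bag containing all 6 vertices is trivially a valid decomposition of width 5. Conversely, {0, 1, 2, 3, 4, 5} is a clique of size 6, and the vertices of any clique must share a bag in every tree decomposition; so some bag has ≥ 6 vertices and tw(G) ≥ 5. The upper and lower bounds meet at 5, so that is the treewidth.

Treewidth 5.
Bags: B1 = {0, 1, 2, 3, 4, 5}
Tree: (single bag)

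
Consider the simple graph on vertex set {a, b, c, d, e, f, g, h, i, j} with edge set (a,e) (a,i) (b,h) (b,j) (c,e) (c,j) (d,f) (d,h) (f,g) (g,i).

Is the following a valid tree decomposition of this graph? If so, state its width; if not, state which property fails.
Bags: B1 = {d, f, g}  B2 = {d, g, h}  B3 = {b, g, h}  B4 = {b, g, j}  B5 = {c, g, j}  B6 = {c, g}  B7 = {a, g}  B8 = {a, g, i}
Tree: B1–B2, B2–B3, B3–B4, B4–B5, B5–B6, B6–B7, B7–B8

No — vertex e appears in no bag.

A tree decomposition must satisfy three properties: every vertex lies in some bag; for every edge, both endpoints lie together in some bag; and for every vertex, the bags containing it form a connected subtree. Here vertex e appears in no bag, so the decomposition is invalid.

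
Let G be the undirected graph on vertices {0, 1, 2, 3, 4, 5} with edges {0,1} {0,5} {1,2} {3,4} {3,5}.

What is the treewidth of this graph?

1

A width-1 tree decomposition is:
Bags: B1 = {3, 4}  B2 = {3, 5}  B3 = {0, 5}  B4 = {0, 1}  B5 = {1, 2}
Tree: B1–B2, B2–B3, B3–B4, B4–B5
Each bag holds 2 vertices, so the decomposition has width 1, which upper-bounds the treewidth. G has an edge, so its treewidth is at least 1. Combining the bounds, tw(G) = 1.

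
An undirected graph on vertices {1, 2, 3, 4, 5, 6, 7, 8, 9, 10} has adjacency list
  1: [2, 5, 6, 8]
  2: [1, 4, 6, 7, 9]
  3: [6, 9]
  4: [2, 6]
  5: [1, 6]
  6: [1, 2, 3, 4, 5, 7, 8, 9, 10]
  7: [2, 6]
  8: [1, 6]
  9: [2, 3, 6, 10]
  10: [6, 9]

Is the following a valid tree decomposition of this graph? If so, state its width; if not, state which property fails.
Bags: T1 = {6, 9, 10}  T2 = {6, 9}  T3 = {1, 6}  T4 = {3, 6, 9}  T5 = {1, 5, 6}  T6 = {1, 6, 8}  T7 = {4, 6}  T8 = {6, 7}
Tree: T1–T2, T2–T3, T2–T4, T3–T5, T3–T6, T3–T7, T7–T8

No — vertex 2 appears in no bag.

A tree decomposition must satisfy three properties: every vertex lies in some bag; for every edge, both endpoints lie together in some bag; and for every vertex, the bags containing it form a connected subtree. Here vertex 2 appears in no bag, so the decomposition is invalid.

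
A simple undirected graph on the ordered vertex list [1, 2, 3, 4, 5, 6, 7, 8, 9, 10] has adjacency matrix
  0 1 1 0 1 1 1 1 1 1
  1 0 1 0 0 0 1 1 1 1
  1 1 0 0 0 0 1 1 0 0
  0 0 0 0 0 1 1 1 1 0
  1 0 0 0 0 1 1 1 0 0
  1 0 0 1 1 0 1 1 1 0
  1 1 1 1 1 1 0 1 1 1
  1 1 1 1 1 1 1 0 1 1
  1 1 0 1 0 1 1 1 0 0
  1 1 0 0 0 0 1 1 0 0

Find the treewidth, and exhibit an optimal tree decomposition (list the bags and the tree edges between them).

Treewidth 4.
One such decomposition:
Bags: B1 = {1, 5, 6, 7, 8}  B2 = {1, 6, 7, 8, 9}  B3 = {1, 2, 7, 8, 9}  B4 = {1, 2, 3, 7, 8}  B5 = {4, 6, 7, 8, 9}  B6 = {1, 2, 7, 8, 10}
Tree: B1–B2, B2–B3, B3–B4, B2–B5, B4–B6

The largest bag has 5 vertices, giving width 4; this decomposition certifies tw(G) ≤ 4. For the lower bound, the 5 vertices {1, 2, 7, 8, 9} are pairwise adjacent, and any tree decomposition puts a clique entirely inside one bag — forcing width ≥ 4. The upper and lower bounds meet at 4, so that is the treewidth.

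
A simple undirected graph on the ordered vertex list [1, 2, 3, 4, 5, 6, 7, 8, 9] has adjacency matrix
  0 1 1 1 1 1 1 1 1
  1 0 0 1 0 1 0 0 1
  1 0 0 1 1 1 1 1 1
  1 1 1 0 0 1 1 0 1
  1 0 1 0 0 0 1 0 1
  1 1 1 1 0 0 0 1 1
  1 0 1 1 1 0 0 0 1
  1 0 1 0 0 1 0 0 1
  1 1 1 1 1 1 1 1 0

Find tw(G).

A width-4 tree decomposition is:
Bags: B1 = {1, 3, 4, 7, 9}  B2 = {1, 3, 4, 6, 9}  B3 = {1, 3, 6, 8, 9}  B4 = {1, 2, 4, 6, 9}  B5 = {1, 3, 5, 7, 9}
Tree: B1–B2, B2–B3, B2–B4, B1–B5
Each bag holds 5 vertices, so the decomposition has width 4, which upper-bounds the treewidth. Conversely, {1, 2, 4, 6, 9} is a clique of size 5, and the vertices of any clique must share a bag in every tree decomposition; so some bag has ≥ 5 vertices and tw(G) ≥ 4. The upper and lower bounds meet at 4, so that is the treewidth.

4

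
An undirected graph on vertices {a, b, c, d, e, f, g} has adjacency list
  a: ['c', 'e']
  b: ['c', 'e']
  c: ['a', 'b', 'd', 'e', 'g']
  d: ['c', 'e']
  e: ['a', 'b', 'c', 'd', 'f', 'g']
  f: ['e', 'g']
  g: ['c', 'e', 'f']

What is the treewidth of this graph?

2

A width-2 tree decomposition is:
Bags: B1 = {c, e, g}  B2 = {e, f, g}  B3 = {a, c, e}  B4 = {b, c, e}  B5 = {c, d, e}
Tree: B1–B2, B1–B3, B3–B4, B4–B5
The largest bag has 3 vertices, giving width 2; this decomposition certifies tw(G) ≤ 2. Conversely, {c, d, e} is a clique of size 3, and the vertices of any clique must share a bag in every tree decomposition; so some bag has ≥ 3 vertices and tw(G) ≥ 2. Hence tw(G) = 2 exactly.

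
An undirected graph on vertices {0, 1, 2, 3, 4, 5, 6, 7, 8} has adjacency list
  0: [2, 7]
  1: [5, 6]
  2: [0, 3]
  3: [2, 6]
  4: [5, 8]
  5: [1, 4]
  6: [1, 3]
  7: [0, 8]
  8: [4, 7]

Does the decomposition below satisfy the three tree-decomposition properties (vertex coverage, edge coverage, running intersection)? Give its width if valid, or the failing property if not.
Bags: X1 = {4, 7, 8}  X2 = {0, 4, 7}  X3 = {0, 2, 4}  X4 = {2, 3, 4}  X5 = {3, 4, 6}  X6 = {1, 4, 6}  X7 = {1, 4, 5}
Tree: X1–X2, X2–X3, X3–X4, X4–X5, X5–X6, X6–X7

Yes; width 2.

Every vertex of G appears in some bag (union = {0, 1, 2, 3, 4, 5, 6, 7, 8}); every edge is covered by a bag; and for each vertex v the set of bags containing v is connected in the bag tree. The decomposition is therefore valid. The largest bag has 3 vertices, so the width is 2.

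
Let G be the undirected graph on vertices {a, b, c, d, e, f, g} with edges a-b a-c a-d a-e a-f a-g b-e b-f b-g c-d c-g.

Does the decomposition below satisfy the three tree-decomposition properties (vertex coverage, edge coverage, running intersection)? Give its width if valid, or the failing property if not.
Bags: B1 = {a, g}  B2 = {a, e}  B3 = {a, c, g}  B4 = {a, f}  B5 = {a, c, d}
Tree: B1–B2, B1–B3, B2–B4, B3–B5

A tree decomposition must satisfy three properties: every vertex lies in some bag; for every edge, both endpoints lie together in some bag; and for every vertex, the bags containing it form a connected subtree. Here vertex b appears in no bag, so the decomposition is invalid.

No — vertex b appears in no bag.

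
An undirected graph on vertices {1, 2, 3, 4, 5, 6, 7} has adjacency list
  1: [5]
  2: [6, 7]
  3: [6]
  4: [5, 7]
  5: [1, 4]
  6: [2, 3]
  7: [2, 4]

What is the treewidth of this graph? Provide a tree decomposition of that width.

Each bag holds 2 vertices, so the decomposition has width 1, which upper-bounds the treewidth. Any graph with an edge has treewidth ≥ 1, and G has the edge 3–6. Hence tw(G) = 1 exactly.

Treewidth 1.
One optimal decomposition is:
Bags: B1 = {3, 6}  B2 = {2, 6}  B3 = {2, 7}  B4 = {4, 7}  B5 = {4, 5}  B6 = {1, 5}
Tree: B1–B2, B2–B3, B3–B4, B4–B5, B5–B6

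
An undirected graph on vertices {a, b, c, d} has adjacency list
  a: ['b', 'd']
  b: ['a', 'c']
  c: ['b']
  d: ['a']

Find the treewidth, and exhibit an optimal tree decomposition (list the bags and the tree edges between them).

Every bag has size at most 2, so the width is 2 − 1 = 1 and tw(G) ≤ 1. Since G has at least one edge (e.g. b–a), it is not an edgeless graph, so tw(G) ≥ 1. The upper and lower bounds meet at 1, so that is the treewidth.

Treewidth 1.
One such decomposition:
Bags: B1 = {a, b}  B2 = {b, c}  B3 = {a, d}
Tree: B1–B2, B1–B3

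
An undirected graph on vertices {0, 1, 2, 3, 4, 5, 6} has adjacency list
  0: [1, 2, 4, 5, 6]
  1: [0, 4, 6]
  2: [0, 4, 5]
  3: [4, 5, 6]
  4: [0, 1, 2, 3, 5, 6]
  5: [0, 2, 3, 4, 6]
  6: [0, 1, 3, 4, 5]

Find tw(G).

3

A width-3 tree decomposition is:
Bags: B1 = {3, 4, 5, 6}  B2 = {0, 4, 5, 6}  B3 = {0, 1, 4, 6}  B4 = {0, 2, 4, 5}
Tree: B1–B2, B2–B3, B2–B4
The largest bag has 4 vertices, giving width 3; this decomposition certifies tw(G) ≤ 3. For the lower bound, the 4 vertices {0, 1, 4, 6} are pairwise adjacent, and any tree decomposition puts a clique entirely inside one bag — forcing width ≥ 3. The upper and lower bounds meet at 3, so that is the treewidth.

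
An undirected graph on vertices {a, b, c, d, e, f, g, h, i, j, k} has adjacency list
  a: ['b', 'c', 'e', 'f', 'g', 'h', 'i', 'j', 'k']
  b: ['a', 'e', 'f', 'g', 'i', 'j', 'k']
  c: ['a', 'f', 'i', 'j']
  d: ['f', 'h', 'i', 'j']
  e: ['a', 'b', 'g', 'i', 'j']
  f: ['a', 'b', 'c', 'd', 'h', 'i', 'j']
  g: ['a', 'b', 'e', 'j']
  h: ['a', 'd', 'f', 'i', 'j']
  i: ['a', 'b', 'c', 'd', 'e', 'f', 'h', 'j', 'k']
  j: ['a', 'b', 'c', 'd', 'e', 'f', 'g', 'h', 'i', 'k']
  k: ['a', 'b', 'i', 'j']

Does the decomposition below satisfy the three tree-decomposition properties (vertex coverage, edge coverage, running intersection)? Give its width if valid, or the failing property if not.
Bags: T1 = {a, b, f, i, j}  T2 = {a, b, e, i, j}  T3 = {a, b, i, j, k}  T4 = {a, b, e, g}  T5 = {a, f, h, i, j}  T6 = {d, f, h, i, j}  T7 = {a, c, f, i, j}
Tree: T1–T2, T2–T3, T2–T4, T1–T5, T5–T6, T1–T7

A tree decomposition must satisfy three properties: every vertex lies in some bag; for every edge, both endpoints lie together in some bag; and for every vertex, the bags containing it form a connected subtree. Here edge (j,g) lies in no bag, so the decomposition is invalid.

No — edge (j,g) lies in no bag.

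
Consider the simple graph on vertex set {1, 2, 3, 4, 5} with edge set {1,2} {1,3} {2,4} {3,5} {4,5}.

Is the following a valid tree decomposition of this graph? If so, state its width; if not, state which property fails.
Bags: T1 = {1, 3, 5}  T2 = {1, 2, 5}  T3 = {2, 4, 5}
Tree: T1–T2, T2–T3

Yes; width 2.

Checking the three conditions: (i) the bags cover all of {1, 2, 3, 4, 5}; (ii) for each edge, some bag contains both endpoints; (iii) the bags containing any fixed vertex form a subtree. All hold, so the decomposition is valid with width 3 − 1 = 2.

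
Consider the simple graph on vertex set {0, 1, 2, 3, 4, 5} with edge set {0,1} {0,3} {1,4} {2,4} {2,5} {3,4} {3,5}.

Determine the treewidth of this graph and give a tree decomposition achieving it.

Treewidth 2.
Bags: B1 = {2, 4, 5}  B2 = {3, 4, 5}  B3 = {1, 3, 4}  B4 = {0, 1, 3}
Tree: B1–B2, B2–B3, B3–B4

Every bag has size at most 3, so the width is 3 − 1 = 2 and tw(G) ≤ 2. Since 2–5–3–4–2 is a cycle in G, G is not acyclic. Forests are exactly the graphs of treewidth ≤ 1, so tw(G) ≥ 2. Combining the bounds, tw(G) = 2.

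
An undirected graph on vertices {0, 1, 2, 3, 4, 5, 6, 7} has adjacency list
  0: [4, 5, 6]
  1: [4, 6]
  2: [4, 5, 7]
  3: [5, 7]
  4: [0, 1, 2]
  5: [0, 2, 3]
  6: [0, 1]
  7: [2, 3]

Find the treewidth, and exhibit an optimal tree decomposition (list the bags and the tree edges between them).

Every bag has size at most 3, so the width is 3 − 1 = 2 and tw(G) ≤ 2. Since 6–1–4–0–6 is a cycle in G, G is not acyclic. Forests are exactly the graphs of treewidth ≤ 1, so tw(G) ≥ 2. The upper and lower bounds meet at 2, so that is the treewidth.

Treewidth 2.
One such decomposition:
Bags: B1 = {0, 1, 6}  B2 = {0, 1, 4}  B3 = {0, 4, 5}  B4 = {2, 4, 5}  B5 = {2, 3, 5}  B6 = {2, 3, 7}
Tree: B1–B2, B2–B3, B3–B4, B4–B5, B5–B6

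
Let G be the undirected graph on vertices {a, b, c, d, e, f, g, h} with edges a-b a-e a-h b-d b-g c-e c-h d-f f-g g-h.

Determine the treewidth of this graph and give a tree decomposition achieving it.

Every bag has size at most 3, so the width is 3 − 1 = 2 and tw(G) ≤ 2. The edges e–c–h–a–e form a cycle, so G is not a tree and its treewidth is at least 2. Combining the bounds, tw(G) = 2.

Treewidth 2.
One such decomposition:
Bags: B1 = {a, c, e}  B2 = {a, c, h}  B3 = {a, b, h}  B4 = {b, g, h}  B5 = {b, d, g}  B6 = {d, f, g}
Tree: B1–B2, B2–B3, B3–B4, B4–B5, B5–B6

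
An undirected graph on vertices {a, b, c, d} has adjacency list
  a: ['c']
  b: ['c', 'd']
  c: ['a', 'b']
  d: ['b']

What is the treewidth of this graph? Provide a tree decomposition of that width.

Treewidth 1.
Bags: B1 = {a, c}  B2 = {b, c}  B3 = {b, d}
Tree: B1–B2, B2–B3

Each bag holds 2 vertices, so the decomposition has width 1, which upper-bounds the treewidth. Since G has at least one edge (e.g. a–c), it is not an edgeless graph, so tw(G) ≥ 1. Therefore the treewidth is 1.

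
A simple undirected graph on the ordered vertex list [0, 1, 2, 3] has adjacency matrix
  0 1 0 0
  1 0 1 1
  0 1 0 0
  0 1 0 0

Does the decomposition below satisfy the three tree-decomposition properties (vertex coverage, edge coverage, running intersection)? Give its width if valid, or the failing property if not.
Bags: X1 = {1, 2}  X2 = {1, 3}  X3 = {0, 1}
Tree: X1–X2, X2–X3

Every vertex of G appears in some bag (union = {0, 1, 2, 3}); every edge is covered by a bag; and for each vertex v the set of bags containing v is connected in the bag tree. The decomposition is therefore valid. The largest bag has 2 vertices, so the width is 1.

Yes; width 1.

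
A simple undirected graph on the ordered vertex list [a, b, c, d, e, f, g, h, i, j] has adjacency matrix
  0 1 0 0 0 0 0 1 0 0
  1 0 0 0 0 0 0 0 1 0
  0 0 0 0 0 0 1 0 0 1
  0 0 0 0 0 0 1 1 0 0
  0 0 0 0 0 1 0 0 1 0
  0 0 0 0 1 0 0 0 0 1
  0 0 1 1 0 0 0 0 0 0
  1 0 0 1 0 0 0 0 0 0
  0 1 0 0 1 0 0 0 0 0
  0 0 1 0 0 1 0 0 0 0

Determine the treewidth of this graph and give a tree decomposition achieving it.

Treewidth 2.
One optimal decomposition is:
Bags: B1 = {a, d, h}  B2 = {a, b, d}  B3 = {b, d, i}  B4 = {d, e, i}  B5 = {d, e, f}  B6 = {d, f, j}  B7 = {c, d, j}  B8 = {c, d, g}
Tree: B1–B2, B2–B3, B3–B4, B4–B5, B5–B6, B6–B7, B7–B8

The largest bag has 3 vertices, giving width 2; this decomposition certifies tw(G) ≤ 2. For the lower bound, G contains the cycle d–h–a–b–i–e–f–j–c–g–d, so G is not a forest; only forests have treewidth ≤ 1, hence tw(G) ≥ 2. Combining the bounds, tw(G) = 2.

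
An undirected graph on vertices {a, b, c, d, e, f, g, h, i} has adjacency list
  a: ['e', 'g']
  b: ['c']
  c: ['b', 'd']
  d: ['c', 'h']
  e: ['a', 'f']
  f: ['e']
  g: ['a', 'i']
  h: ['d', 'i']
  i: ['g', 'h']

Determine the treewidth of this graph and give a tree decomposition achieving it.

Treewidth 1.
One such decomposition:
Bags: B1 = {b, c}  B2 = {c, d}  B3 = {d, h}  B4 = {h, i}  B5 = {g, i}  B6 = {a, g}  B7 = {a, e}  B8 = {e, f}
Tree: B1–B2, B2–B3, B3–B4, B4–B5, B5–B6, B6–B7, B7–B8

The largest bag has 2 vertices, giving width 1; this decomposition certifies tw(G) ≤ 1. Any graph with an edge has treewidth ≥ 1, and G has the edge b–c. The upper and lower bounds meet at 1, so that is the treewidth.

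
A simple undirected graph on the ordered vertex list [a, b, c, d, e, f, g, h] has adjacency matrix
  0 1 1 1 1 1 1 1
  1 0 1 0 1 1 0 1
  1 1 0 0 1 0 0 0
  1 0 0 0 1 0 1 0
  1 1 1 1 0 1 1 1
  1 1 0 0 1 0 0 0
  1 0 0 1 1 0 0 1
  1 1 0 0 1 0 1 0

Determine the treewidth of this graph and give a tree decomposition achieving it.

Treewidth 3.
One such decomposition:
Bags: B1 = {a, b, e, h}  B2 = {a, e, g, h}  B3 = {a, b, c, e}  B4 = {a, d, e, g}  B5 = {a, b, e, f}
Tree: B1–B2, B1–B3, B2–B4, B1–B5

Every bag has size at most 4, so the width is 4 − 1 = 3 and tw(G) ≤ 3. Conversely, {a, d, e, g} is a clique of size 4, and the vertices of any clique must share a bag in every tree decomposition; so some bag has ≥ 4 vertices and tw(G) ≥ 3. Hence tw(G) = 3 exactly.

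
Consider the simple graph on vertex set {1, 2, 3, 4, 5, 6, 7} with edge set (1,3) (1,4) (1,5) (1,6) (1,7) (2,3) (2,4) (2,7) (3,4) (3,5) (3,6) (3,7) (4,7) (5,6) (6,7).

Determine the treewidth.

3

A width-3 tree decomposition is:
Bags: B1 = {2, 3, 4, 7}  B2 = {1, 3, 4, 7}  B3 = {1, 3, 6, 7}  B4 = {1, 3, 5, 6}
Tree: B1–B2, B2–B3, B3–B4
Each bag holds 4 vertices, so the decomposition has width 3, which upper-bounds the treewidth. For the lower bound, the 4 vertices {1, 3, 4, 7} are pairwise adjacent, and any tree decomposition puts a clique entirely inside one bag — forcing width ≥ 3. The upper and lower bounds meet at 3, so that is the treewidth.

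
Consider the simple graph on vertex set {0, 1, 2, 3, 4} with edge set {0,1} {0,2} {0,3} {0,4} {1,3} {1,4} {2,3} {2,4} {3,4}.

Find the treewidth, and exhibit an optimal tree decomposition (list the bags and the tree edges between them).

Each bag holds 4 vertices, so the decomposition has width 3, which upper-bounds the treewidth. On the other hand G contains the 4-clique {0, 1, 3, 4}. A clique must lie in a single bag of any decomposition, so no decomposition can have width below 3. Combining the bounds, tw(G) = 3.

Treewidth 3.
One optimal decomposition is:
Bags: B1 = {0, 2, 3, 4}  B2 = {0, 1, 3, 4}
Tree: B1–B2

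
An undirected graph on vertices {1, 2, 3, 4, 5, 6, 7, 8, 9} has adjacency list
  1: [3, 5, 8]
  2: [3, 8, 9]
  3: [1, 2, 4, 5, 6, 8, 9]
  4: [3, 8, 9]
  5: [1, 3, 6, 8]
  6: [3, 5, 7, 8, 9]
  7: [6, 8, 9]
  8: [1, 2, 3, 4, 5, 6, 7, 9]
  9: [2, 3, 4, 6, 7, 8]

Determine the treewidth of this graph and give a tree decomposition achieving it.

Treewidth 3.
Bags: B1 = {3, 5, 6, 8}  B2 = {1, 3, 5, 8}  B3 = {3, 6, 8, 9}  B4 = {6, 7, 8, 9}  B5 = {2, 3, 8, 9}  B6 = {3, 4, 8, 9}
Tree: B1–B2, B1–B3, B3–B4, B3–B5, B3–B6

The largest bag has 4 vertices, giving width 3; this decomposition certifies tw(G) ≤ 3. For the lower bound, the 4 vertices {1, 3, 5, 8} are pairwise adjacent, and any tree decomposition puts a clique entirely inside one bag — forcing width ≥ 3. Therefore the treewidth is 3.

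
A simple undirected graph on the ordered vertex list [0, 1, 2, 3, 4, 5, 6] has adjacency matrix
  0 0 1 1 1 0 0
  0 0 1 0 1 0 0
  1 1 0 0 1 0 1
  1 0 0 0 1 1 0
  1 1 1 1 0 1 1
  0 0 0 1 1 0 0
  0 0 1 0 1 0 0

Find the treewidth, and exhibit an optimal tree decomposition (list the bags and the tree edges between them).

Treewidth 2.
Bags: B1 = {0, 2, 4}  B2 = {2, 4, 6}  B3 = {1, 2, 4}  B4 = {0, 3, 4}  B5 = {3, 4, 5}
Tree: B1–B2, B1–B3, B1–B4, B4–B5

Every bag has size at most 3, so the width is 3 − 1 = 2 and tw(G) ≤ 2. On the other hand G contains the 3-clique {0, 2, 4}. A clique must lie in a single bag of any decomposition, so no decomposition can have width below 2. Combining the bounds, tw(G) = 2.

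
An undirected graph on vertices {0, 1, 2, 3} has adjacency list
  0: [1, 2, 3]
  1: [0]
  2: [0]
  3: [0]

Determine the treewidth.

A width-1 tree decomposition is:
Bags: B1 = {0, 3}  B2 = {0, 2}  B3 = {0, 1}
Tree: B1–B2, B2–B3
Each bag holds 2 vertices, so the decomposition has width 1, which upper-bounds the treewidth. Any graph with an edge has treewidth ≥ 1, and G has the edge 3–0. Combining the bounds, tw(G) = 1.

1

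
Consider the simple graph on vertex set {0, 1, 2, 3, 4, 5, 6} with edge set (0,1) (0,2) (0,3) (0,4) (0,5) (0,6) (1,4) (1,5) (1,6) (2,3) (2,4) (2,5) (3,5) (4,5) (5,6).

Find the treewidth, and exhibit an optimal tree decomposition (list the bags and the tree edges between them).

Treewidth 3.
One optimal decomposition is:
Bags: B1 = {0, 1, 4, 5}  B2 = {0, 1, 5, 6}  B3 = {0, 2, 4, 5}  B4 = {0, 2, 3, 5}
Tree: B1–B2, B1–B3, B3–B4

Every bag has size at most 4, so the width is 4 − 1 = 3 and tw(G) ≤ 3. For the lower bound, the 4 vertices {0, 1, 4, 5} are pairwise adjacent, and any tree decomposition puts a clique entirely inside one bag — forcing width ≥ 3. The upper and lower bounds meet at 3, so that is the treewidth.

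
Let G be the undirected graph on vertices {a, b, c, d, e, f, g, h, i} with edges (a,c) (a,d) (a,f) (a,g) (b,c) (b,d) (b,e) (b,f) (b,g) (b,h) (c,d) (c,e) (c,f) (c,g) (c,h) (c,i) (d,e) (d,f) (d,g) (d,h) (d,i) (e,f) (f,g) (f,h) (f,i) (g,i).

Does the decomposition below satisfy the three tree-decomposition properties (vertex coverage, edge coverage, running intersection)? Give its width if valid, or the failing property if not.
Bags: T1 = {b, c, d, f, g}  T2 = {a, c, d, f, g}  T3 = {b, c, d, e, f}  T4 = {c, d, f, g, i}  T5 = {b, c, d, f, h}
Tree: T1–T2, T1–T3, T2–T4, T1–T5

Checking the three conditions: (i) the bags cover all of {a, b, c, d, e, f, g, h, i}; (ii) for each edge, some bag contains both endpoints; (iii) the bags containing any fixed vertex form a subtree. All hold, so the decomposition is valid with width 5 − 1 = 4.

Yes; width 4.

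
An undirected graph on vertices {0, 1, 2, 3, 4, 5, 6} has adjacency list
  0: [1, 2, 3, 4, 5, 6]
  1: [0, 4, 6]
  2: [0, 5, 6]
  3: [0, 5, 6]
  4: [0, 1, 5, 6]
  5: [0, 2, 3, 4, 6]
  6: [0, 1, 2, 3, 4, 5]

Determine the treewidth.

3

A width-3 tree decomposition is:
Bags: B1 = {0, 3, 5, 6}  B2 = {0, 4, 5, 6}  B3 = {0, 1, 4, 6}  B4 = {0, 2, 5, 6}
Tree: B1–B2, B2–B3, B2–B4
The largest bag has 4 vertices, giving width 3; this decomposition certifies tw(G) ≤ 3. For the lower bound, the 4 vertices {0, 1, 4, 6} are pairwise adjacent, and any tree decomposition puts a clique entirely inside one bag — forcing width ≥ 3. The upper and lower bounds meet at 3, so that is the treewidth.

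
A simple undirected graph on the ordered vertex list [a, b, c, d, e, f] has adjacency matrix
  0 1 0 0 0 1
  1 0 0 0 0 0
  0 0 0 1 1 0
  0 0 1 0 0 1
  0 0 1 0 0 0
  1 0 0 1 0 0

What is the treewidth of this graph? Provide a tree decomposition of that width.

Treewidth 1.
Bags: B1 = {c, e}  B2 = {c, d}  B3 = {d, f}  B4 = {a, f}  B5 = {a, b}
Tree: B1–B2, B2–B3, B3–B4, B4–B5

Every bag has size at most 2, so the width is 2 − 1 = 1 and tw(G) ≤ 1. Any graph with an edge has treewidth ≥ 1, and G has the edge e–c. Combining the bounds, tw(G) = 1.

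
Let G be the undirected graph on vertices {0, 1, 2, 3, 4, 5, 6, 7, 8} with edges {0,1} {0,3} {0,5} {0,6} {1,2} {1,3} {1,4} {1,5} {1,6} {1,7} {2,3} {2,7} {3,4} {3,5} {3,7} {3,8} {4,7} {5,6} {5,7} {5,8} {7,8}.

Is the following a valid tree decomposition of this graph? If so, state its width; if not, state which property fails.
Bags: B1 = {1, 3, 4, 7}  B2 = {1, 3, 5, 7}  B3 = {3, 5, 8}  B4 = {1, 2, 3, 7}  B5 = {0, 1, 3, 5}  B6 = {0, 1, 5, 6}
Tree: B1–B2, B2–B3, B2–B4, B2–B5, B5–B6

A tree decomposition must satisfy three properties: every vertex lies in some bag; for every edge, both endpoints lie together in some bag; and for every vertex, the bags containing it form a connected subtree. Here edge (7,8) lies in no bag, so the decomposition is invalid.

No — edge (7,8) lies in no bag.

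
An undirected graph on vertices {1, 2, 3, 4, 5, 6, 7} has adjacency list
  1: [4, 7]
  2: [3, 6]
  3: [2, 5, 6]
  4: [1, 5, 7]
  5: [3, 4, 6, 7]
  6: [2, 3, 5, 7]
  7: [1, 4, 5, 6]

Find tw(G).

2

A width-2 tree decomposition is:
Bags: B1 = {4, 5, 7}  B2 = {5, 6, 7}  B3 = {1, 4, 7}  B4 = {3, 5, 6}  B5 = {2, 3, 6}
Tree: B1–B2, B1–B3, B2–B4, B4–B5
Every bag has size at most 3, so the width is 3 − 1 = 2 and tw(G) ≤ 2. Conversely, {1, 4, 7} is a clique of size 3, and the vertices of any clique must share a bag in every tree decomposition; so some bag has ≥ 3 vertices and tw(G) ≥ 2. Hence tw(G) = 2 exactly.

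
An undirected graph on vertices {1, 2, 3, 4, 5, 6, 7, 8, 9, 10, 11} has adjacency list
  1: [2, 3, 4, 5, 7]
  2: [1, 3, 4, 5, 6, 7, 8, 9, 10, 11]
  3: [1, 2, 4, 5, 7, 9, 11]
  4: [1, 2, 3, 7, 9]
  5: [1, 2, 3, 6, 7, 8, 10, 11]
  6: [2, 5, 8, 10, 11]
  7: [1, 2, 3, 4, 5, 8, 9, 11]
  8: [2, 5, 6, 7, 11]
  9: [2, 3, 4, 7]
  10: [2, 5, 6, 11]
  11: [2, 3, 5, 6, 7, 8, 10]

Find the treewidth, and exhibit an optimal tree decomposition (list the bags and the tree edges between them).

Treewidth 4.
One such decomposition:
Bags: B1 = {2, 5, 6, 10, 11}  B2 = {2, 5, 6, 8, 11}  B3 = {2, 5, 7, 8, 11}  B4 = {2, 3, 5, 7, 11}  B5 = {1, 2, 3, 5, 7}  B6 = {1, 2, 3, 4, 7}  B7 = {2, 3, 4, 7, 9}
Tree: B1–B2, B2–B3, B3–B4, B4–B5, B5–B6, B6–B7

Each bag holds 5 vertices, so the decomposition has width 4, which upper-bounds the treewidth. For the lower bound, the 5 vertices {2, 3, 4, 7, 9} are pairwise adjacent, and any tree decomposition puts a clique entirely inside one bag — forcing width ≥ 4. Combining the bounds, tw(G) = 4.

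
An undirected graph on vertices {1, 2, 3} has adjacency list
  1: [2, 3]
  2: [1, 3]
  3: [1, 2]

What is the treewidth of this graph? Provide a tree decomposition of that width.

A single bag containing all 3 vertices is trivially a valid decomposition of width 2. Conversely, {1, 2, 3} is a clique of size 3, and the vertices of any clique must share a bag in every tree decomposition; so some bag has ≥ 3 vertices and tw(G) ≥ 2. Therefore the treewidth is 2.

Treewidth 2.
One optimal decomposition is:
Bags: B1 = {1, 2, 3}
Tree: (single bag)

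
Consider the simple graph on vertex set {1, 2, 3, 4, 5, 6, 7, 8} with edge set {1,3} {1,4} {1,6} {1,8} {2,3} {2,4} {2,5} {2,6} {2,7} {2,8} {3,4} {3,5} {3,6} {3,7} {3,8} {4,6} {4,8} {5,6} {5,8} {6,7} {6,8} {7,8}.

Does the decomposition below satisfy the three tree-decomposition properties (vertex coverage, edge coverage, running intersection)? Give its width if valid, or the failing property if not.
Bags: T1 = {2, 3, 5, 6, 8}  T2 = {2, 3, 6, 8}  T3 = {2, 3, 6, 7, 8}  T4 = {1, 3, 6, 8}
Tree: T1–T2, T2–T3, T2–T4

A tree decomposition must satisfy three properties: every vertex lies in some bag; for every edge, both endpoints lie together in some bag; and for every vertex, the bags containing it form a connected subtree. Here vertex 4 appears in no bag, so the decomposition is invalid.

No — vertex 4 appears in no bag.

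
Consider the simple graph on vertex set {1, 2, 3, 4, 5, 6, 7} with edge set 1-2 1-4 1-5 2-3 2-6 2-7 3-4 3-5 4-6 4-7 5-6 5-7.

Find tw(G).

3

A width-3 tree decomposition is:
Bags: B1 = {2, 4, 5, 7}  B2 = {2, 3, 4, 5}  B3 = {1, 2, 4, 5}  B4 = {2, 4, 5, 6}
Tree: B1–B2, B2–B3, B3–B4
The largest bag has 4 vertices, giving width 3; this decomposition certifies tw(G) ≤ 3. For the lower bound: the 4 vertex sets {5,7}, {2,3}, {4}, {1} are disjoint, each induces a connected subgraph, and every pair is joined by at least one edge of G. Contracting each set to a single vertex therefore yields K_{4} as a minor, and since treewidth is minor-monotone, tw(G) ≥ tw(K_{4}) = 3. Hence tw(G) = 3 exactly.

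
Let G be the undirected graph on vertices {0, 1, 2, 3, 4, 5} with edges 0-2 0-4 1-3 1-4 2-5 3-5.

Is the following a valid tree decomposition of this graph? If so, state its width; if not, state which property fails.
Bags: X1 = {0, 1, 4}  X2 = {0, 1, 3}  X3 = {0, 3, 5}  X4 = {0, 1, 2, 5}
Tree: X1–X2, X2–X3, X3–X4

No — bags containing vertex 1 are not connected in the tree.

A tree decomposition must satisfy three properties: every vertex lies in some bag; for every edge, both endpoints lie together in some bag; and for every vertex, the bags containing it form a connected subtree. Here bags containing vertex 1 are not connected in the tree, so the decomposition is invalid.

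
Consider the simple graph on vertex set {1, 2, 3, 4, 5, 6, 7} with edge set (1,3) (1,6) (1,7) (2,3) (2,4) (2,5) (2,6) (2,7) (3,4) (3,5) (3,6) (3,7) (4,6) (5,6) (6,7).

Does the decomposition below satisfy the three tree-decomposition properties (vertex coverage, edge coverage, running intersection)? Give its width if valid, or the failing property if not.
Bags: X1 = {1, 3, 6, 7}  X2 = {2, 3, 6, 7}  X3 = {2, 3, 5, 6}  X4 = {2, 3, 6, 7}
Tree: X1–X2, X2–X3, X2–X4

A tree decomposition must satisfy three properties: every vertex lies in some bag; for every edge, both endpoints lie together in some bag; and for every vertex, the bags containing it form a connected subtree. Here vertex 4 appears in no bag, so the decomposition is invalid.

No — vertex 4 appears in no bag.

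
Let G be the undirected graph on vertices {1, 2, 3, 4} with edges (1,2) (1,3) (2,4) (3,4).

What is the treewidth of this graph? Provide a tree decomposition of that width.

Every bag has size at most 3, so the width is 3 − 1 = 2 and tw(G) ≤ 2. The edges 2–1–3–4–2 form a cycle, so G is not a tree and its treewidth is at least 2. Combining the bounds, tw(G) = 2.

Treewidth 2.
One such decomposition:
Bags: B1 = {1, 2, 3}  B2 = {2, 3, 4}
Tree: B1–B2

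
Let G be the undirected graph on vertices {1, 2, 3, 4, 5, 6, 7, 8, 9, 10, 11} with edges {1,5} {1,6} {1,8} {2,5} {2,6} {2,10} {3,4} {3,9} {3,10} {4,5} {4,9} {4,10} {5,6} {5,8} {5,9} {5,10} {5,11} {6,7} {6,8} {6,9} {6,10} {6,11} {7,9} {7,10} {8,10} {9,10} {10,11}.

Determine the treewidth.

3

A width-3 tree decomposition is:
Bags: B1 = {4, 5, 9, 10}  B2 = {5, 6, 9, 10}  B3 = {6, 7, 9, 10}  B4 = {3, 4, 9, 10}  B5 = {5, 6, 8, 10}  B6 = {2, 5, 6, 10}  B7 = {1, 5, 6, 8}  B8 = {5, 6, 10, 11}
Tree: B1–B2, B2–B3, B1–B4, B2–B5, B2–B6, B5–B7, B5–B8
The largest bag has 4 vertices, giving width 3; this decomposition certifies tw(G) ≤ 3. Conversely, {1, 5, 6, 8} is a clique of size 4, and the vertices of any clique must share a bag in every tree decomposition; so some bag has ≥ 4 vertices and tw(G) ≥ 3. Therefore the treewidth is 3.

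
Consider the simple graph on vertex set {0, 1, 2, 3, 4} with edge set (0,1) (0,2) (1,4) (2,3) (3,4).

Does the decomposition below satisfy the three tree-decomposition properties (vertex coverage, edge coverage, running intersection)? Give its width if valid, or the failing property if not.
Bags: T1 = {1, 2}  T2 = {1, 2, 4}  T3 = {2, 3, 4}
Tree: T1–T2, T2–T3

A tree decomposition must satisfy three properties: every vertex lies in some bag; for every edge, both endpoints lie together in some bag; and for every vertex, the bags containing it form a connected subtree. Here vertex 0 appears in no bag, so the decomposition is invalid.

No — vertex 0 appears in no bag.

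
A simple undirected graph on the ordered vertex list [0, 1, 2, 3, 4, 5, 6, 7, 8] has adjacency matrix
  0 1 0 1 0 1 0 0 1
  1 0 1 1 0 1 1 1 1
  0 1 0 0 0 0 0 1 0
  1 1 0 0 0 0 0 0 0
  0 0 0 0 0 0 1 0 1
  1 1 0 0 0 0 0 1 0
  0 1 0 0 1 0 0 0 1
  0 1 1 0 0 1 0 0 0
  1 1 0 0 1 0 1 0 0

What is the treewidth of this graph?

A width-2 tree decomposition is:
Bags: B1 = {0, 1, 5}  B2 = {0, 1, 8}  B3 = {1, 6, 8}  B4 = {4, 6, 8}  B5 = {1, 5, 7}  B6 = {1, 2, 7}  B7 = {0, 1, 3}
Tree: B1–B2, B2–B3, B3–B4, B1–B5, B5–B6, B1–B7
The largest bag has 3 vertices, giving width 2; this decomposition certifies tw(G) ≤ 2. On the other hand G contains the 3-clique {0, 1, 8}. A clique must lie in a single bag of any decomposition, so no decomposition can have width below 2. Combining the bounds, tw(G) = 2.

2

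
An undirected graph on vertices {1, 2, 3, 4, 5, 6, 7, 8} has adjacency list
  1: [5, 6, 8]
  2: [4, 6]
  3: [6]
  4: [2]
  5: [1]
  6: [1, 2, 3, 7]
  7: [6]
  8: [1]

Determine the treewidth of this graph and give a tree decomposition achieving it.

Treewidth 1.
One such decomposition:
Bags: B1 = {6, 7}  B2 = {2, 6}  B3 = {1, 6}  B4 = {1, 5}  B5 = {1, 8}  B6 = {2, 4}  B7 = {3, 6}
Tree: B1–B2, B2–B3, B3–B4, B4–B5, B2–B6, B3–B7

Each bag holds 2 vertices, so the decomposition has width 1, which upper-bounds the treewidth. G has an edge, so its treewidth is at least 1. Therefore the treewidth is 1.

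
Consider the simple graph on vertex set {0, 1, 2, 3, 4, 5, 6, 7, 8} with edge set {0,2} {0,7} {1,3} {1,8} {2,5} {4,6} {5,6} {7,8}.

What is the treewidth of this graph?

A width-1 tree decomposition is:
Bags: B1 = {4, 6}  B2 = {5, 6}  B3 = {2, 5}  B4 = {0, 2}  B5 = {0, 7}  B6 = {7, 8}  B7 = {1, 8}  B8 = {1, 3}
Tree: B1–B2, B2–B3, B3–B4, B4–B5, B5–B6, B6–B7, B7–B8
The largest bag has 2 vertices, giving width 1; this decomposition certifies tw(G) ≤ 1. G has an edge, so its treewidth is at least 1. Hence tw(G) = 1 exactly.

1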